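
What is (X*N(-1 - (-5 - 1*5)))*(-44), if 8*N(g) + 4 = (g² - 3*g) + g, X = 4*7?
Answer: -9086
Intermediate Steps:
X = 28
N(g) = -½ - g/4 + g²/8 (N(g) = -½ + ((g² - 3*g) + g)/8 = -½ + (g² - 2*g)/8 = -½ + (-g/4 + g²/8) = -½ - g/4 + g²/8)
(X*N(-1 - (-5 - 1*5)))*(-44) = (28*(-½ - (-1 - (-5 - 1*5))/4 + (-1 - (-5 - 1*5))²/8))*(-44) = (28*(-½ - (-1 - (-5 - 5))/4 + (-1 - (-5 - 5))²/8))*(-44) = (28*(-½ - (-1 - 1*(-10))/4 + (-1 - 1*(-10))²/8))*(-44) = (28*(-½ - (-1 + 10)/4 + (-1 + 10)²/8))*(-44) = (28*(-½ - ¼*9 + (⅛)*9²))*(-44) = (28*(-½ - 9/4 + (⅛)*81))*(-44) = (28*(-½ - 9/4 + 81/8))*(-44) = (28*(59/8))*(-44) = (413/2)*(-44) = -9086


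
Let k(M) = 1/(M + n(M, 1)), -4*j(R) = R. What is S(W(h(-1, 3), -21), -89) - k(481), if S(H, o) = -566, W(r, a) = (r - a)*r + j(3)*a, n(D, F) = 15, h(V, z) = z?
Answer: -280737/496 ≈ -566.00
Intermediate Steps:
j(R) = -R/4
W(r, a) = -3*a/4 + r*(r - a) (W(r, a) = (r - a)*r + (-¼*3)*a = r*(r - a) - 3*a/4 = -3*a/4 + r*(r - a))
k(M) = 1/(15 + M) (k(M) = 1/(M + 15) = 1/(15 + M))
S(W(h(-1, 3), -21), -89) - k(481) = -566 - 1/(15 + 481) = -566 - 1/496 = -280737/496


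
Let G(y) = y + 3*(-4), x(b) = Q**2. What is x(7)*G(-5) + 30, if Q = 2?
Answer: -38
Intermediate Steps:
x(b) = 4 (x(b) = 2**2 = 4)
G(y) = -12 + y (G(y) = y - 12 = -12 + y)
x(7)*G(-5) + 30 = 4*(-12 - 5) + 30 = 4*(-17) + 30 = -68 + 30 = -38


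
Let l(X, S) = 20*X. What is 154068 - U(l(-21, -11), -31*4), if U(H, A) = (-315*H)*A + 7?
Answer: 16559261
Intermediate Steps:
U(H, A) = 7 - 315*A*H (U(H, A) = -315*A*H + 7 = 7 - 315*A*H)
154068 - U(l(-21, -11), -31*4) = 154068 - (7 - 315*(-31*4)*20*(-21)) = 154068 - (7 - 315*(-124)*(-420)) = 154068 - (7 - 16405200) = 154068 - 1*(-16405193) = 154068 + 16405193 = 16559261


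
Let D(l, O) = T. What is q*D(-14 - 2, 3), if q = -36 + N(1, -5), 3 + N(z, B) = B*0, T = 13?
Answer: -507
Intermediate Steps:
D(l, O) = 13
N(z, B) = -3 (N(z, B) = -3 + B*0 = -3 + 0 = -3)
q = -39 (q = -36 - 3 = -39)
q*D(-14 - 2, 3) = -39*13 = -507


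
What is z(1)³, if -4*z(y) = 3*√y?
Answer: -27/64 ≈ -0.42188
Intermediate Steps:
z(y) = -3*√y/4
z(1)³ = (-3*√1/4)³ = (-¾*1)³ = (-¾)³ = -27/64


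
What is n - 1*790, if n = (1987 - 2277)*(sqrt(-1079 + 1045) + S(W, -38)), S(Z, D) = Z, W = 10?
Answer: -3690 - 290*I*sqrt(34) ≈ -3690.0 - 1691.0*I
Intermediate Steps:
n = -2900 - 290*I*sqrt(34) (n = (1987 - 2277)*(sqrt(-1079 + 1045) + 10) = -290*(sqrt(-34) + 10) = -290*(I*sqrt(34) + 10) = -290*(10 + I*sqrt(34)) = -2900 - 290*I*sqrt(34) ≈ -2900.0 - 1691.0*I)
n - 1*790 = (-2900 - 290*I*sqrt(34)) - 1*790 = (-2900 - 290*I*sqrt(34)) - 790 = -3690 - 290*I*sqrt(34)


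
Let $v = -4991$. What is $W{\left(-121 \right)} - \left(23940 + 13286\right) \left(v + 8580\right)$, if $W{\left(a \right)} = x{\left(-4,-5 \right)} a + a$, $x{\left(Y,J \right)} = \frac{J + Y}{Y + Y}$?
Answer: $- \frac{1068834969}{8} \approx -1.336 \cdot 10^{8}$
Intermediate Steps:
$x{\left(Y,J \right)} = \frac{J + Y}{2 Y}$
$W{\left(a \right)} = \frac{17 a}{8}$ ($W{\left(a \right)} = \frac{-5 - 4}{2 \left(-4\right)} a + a = \frac{1}{2} \left(- \frac{1}{4}\right) \left(-9\right) a + a = \frac{9 a}{8} + a = \frac{17 a}{8}$)
$W{\left(-121 \right)} - \left(23940 + 13286\right) \left(v + 8580\right) = \frac{17}{8} \left(-121\right) - \left(23940 + 13286\right) \left(-4991 + 8580\right) = - \frac{2057}{8} - 37226 \cdot 3589 = - \frac{2057}{8} - 133604114 = - \frac{1068834969}{8}$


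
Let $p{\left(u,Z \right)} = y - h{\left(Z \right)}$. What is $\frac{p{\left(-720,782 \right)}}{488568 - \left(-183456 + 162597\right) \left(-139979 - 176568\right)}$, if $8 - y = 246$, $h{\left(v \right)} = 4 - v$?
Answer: $- \frac{12}{146719229} \approx -8.1789 \cdot 10^{-8}$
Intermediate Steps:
$y = -238$ ($y = 8 - 246 = -238$)
$p{\left(u,Z \right)} = -242 + Z$ ($p{\left(u,Z \right)} = -238 - \left(4 - Z\right) = -238 + \left(-4 + Z\right) = -242 + Z$)
$\frac{p{\left(-720,782 \right)}}{488568 - \left(-183456 + 162597\right) \left(-139979 - 176568\right)} = \frac{-242 + 782}{488568 - \left(-183456 + 162597\right) \left(-139979 - 176568\right)} = \frac{540}{488568 - \left(-20859\right) \left(-316547\right)} = \frac{540}{488568 - 6602853873} = \frac{540}{-6602365305} = 540 \left(- \frac{1}{6602365305}\right) = - \frac{12}{146719229}$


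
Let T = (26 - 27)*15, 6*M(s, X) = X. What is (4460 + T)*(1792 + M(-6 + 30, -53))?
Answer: 47557055/6 ≈ 7.9262e+6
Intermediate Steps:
M(s, X) = X/6
T = -15 (T = -1*15 = -15)
(4460 + T)*(1792 + M(-6 + 30, -53)) = (4460 - 15)*(1792 + (⅙)*(-53)) = 4445*(1792 - 53/6) = 4445*(10699/6) = 47557055/6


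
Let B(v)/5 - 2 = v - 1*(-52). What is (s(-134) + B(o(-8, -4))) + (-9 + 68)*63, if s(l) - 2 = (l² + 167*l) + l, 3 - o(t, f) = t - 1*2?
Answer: -502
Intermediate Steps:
o(t, f) = 5 - t (o(t, f) = 3 - (t - 1*2) = 3 - (t - 2) = 3 - (-2 + t) = 3 + (2 - t) = 5 - t)
B(v) = 270 + 5*v (B(v) = 10 + 5*(v - 1*(-52)) = 10 + 5*(v + 52) = 10 + 5*(52 + v) = 10 + (260 + 5*v) = 270 + 5*v)
s(l) = 2 + l² + 168*l (s(l) = 2 + ((l² + 167*l) + l) = 2 + (l² + 168*l) = 2 + l² + 168*l)
(s(-134) + B(o(-8, -4))) + (-9 + 68)*63 = ((2 + (-134)² + 168*(-134)) + (270 + 5*(5 - 1*(-8)))) + (-9 + 68)*63 = ((2 + 17956 - 22512) + (270 + 5*(5 + 8))) + 59*63 = (-4554 + (270 + 5*13)) + 3717 = (-4554 + (270 + 65)) + 3717 = (-4554 + 335) + 3717 = -4219 + 3717 = -502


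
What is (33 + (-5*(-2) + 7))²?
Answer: 2500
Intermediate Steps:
(33 + (-5*(-2) + 7))² = (33 + (10 + 7))² = (33 + 17)² = 50² = 2500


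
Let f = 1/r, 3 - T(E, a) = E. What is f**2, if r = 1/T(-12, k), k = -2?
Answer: 225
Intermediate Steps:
T(E, a) = 3 - E
r = 1/15 (r = 1/(3 - 1*(-12)) = 1/(3 + 12) = 1/15 ≈ 0.066667)
f = 15 (f = 1/(1/15) = 15)
f**2 = 15**2 = 225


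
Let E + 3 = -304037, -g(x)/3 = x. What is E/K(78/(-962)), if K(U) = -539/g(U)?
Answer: 248760/1813 ≈ 137.21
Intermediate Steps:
g(x) = -3*x
E = -304040 (E = -3 - 304037 = -304040)
K(U) = 539/(3*U) (K(U) = -539*(-1/(3*U)) = -(-539)/(3*U) = 539/(3*U))
E/K(78/(-962)) = -304040/(539/(3*((78/(-962))))) = -304040/(539/(3*((78*(-1/962))))) = -304040/(539/(3*(-3/37))) = -304040/((539/3)*(-37/3)) = -304040/(-19943/9) = -304040*(-9/19943) = 248760/1813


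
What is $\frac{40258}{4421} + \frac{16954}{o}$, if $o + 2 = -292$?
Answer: $- \frac{644059}{13263} \approx -48.561$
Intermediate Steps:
$o = -294$ ($o = -2 - 292 = -294$)
$\frac{40258}{4421} + \frac{16954}{o} = \frac{40258}{4421} + \frac{16954}{-294} = 40258 \cdot \frac{1}{4421} + 16954 \left(- \frac{1}{294}\right) = \frac{40258}{4421} - \frac{173}{3} = - \frac{644059}{13263}$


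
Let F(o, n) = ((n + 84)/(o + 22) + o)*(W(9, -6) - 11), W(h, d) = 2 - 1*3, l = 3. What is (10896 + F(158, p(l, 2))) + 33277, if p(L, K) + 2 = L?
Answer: 126814/3 ≈ 42271.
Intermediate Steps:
p(L, K) = -2 + L
W(h, d) = -1 (W(h, d) = 2 - 3 = -1)
F(o, n) = -12*o - 12*(84 + n)/(22 + o) (F(o, n) = ((n + 84)/(o + 22) + o)*(-1 - 11) = ((84 + n)/(22 + o) + o)*(-12) = (o + (84 + n)/(22 + o))*(-12) = -12*o - 12*(84 + n)/(22 + o))
(10896 + F(158, p(l, 2))) + 33277 = (10896 + 12*(-84 - (-2 + 3) - 1*158² - 22*158)/(22 + 158)) + 33277 = (10896 + 12*(-84 - 1*1 - 1*24964 - 3476)/180) + 33277 = (10896 + 12*(1/180)*(-84 - 1 - 24964 - 3476)) + 33277 = (10896 + 12*(1/180)*(-28525)) + 33277 = (10896 - 5705/3) + 33277 = 26983/3 + 33277 = 126814/3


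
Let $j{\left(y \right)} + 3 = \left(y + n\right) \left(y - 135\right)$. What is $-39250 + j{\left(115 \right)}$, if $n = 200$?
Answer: $-45553$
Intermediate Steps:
$j{\left(y \right)} = -3 + \left(-135 + y\right) \left(200 + y\right)$ ($j{\left(y \right)} = -3 + \left(y + 200\right) \left(y - 135\right) = -3 + \left(200 + y\right) \left(-135 + y\right) = -3 + \left(-135 + y\right) \left(200 + y\right)$)
$-39250 + j{\left(115 \right)} = -39250 + \left(-27003 + 115^{2} + 65 \cdot 115\right) = -39250 + \left(-27003 + 13225 + 7475\right) = -39250 - 6303 = -45553$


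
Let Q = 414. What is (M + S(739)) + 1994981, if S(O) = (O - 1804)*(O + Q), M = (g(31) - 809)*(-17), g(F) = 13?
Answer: 780568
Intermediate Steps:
M = 13532 (M = (13 - 809)*(-17) = -796*(-17) = 13532)
S(O) = (-1804 + O)*(414 + O) (S(O) = (O - 1804)*(O + 414) = (-1804 + O)*(414 + O))
(M + S(739)) + 1994981 = (13532 + (-746856 + 739² - 1390*739)) + 1994981 = (13532 + (-746856 + 546121 - 1027210)) + 1994981 = (13532 - 1227945) + 1994981 = -1214413 + 1994981 = 780568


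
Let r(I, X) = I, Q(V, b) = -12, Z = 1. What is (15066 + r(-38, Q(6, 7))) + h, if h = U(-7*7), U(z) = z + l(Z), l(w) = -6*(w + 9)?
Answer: 14919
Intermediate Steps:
l(w) = -54 - 6*w (l(w) = -6*(9 + w) = -54 - 6*w)
U(z) = -60 + z (U(z) = z + (-54 - 6*1) = z + (-54 - 6) = z - 60 = -60 + z)
h = -109 (h = -60 - 7*7 = -60 - 49 = -109)
(15066 + r(-38, Q(6, 7))) + h = (15066 - 38) - 109 = 15028 - 109 = 14919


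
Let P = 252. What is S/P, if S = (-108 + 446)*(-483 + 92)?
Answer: -66079/126 ≈ -524.44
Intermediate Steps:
S = -132158 (S = 338*(-391) = -132158)
S/P = -132158/252 = -132158*1/252 = -66079/126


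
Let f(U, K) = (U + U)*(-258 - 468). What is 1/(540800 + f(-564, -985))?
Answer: 1/1359728 ≈ 7.3544e-7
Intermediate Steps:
f(U, K) = -1452*U (f(U, K) = (2*U)*(-726) = -1452*U)
1/(540800 + f(-564, -985)) = 1/(540800 - 1452*(-564)) = 1/(540800 + 818928) = 1/1359728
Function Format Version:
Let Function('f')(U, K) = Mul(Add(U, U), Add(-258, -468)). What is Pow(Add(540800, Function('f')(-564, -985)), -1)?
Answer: Rational(1, 1359728) ≈ 7.3544e-7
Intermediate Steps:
Function('f')(U, K) = Mul(-1452, U) (Function('f')(U, K) = Mul(Mul(2, U), -726) = Mul(-1452, U))
Pow(Add(540800, Function('f')(-564, -985)), -1) = Pow(Add(540800, Mul(-1452, -564)), -1) = Pow(Add(540800, 818928), -1) = Pow(1359728, -1) = Rational(1, 1359728)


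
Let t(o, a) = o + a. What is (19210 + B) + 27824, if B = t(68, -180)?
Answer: 46922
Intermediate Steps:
t(o, a) = a + o
B = -112 (B = -180 + 68 = -112)
(19210 + B) + 27824 = (19210 - 112) + 27824 = 19098 + 27824 = 46922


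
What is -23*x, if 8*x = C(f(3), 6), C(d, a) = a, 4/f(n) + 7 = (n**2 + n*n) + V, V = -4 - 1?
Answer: -69/4 ≈ -17.250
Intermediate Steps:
V = -5
f(n) = 4/(-12 + 2*n**2) (f(n) = 4/(-7 + ((n**2 + n*n) - 5)) = 4/(-7 + ((n**2 + n**2) - 5)) = 4/(-7 + (2*n**2 - 5)) = 4/(-7 + (-5 + 2*n**2)) = 4/(-12 + 2*n**2))
x = 3/4 (x = (1/8)*6 = 3/4 ≈ 0.75000)
-23*x = -23*3/4 = -69/4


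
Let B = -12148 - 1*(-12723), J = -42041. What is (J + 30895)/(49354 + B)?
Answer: -11146/49929 ≈ -0.22324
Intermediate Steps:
B = 575 (B = -12148 + 12723 = 575)
(J + 30895)/(49354 + B) = (-42041 + 30895)/(49354 + 575) = -11146/49929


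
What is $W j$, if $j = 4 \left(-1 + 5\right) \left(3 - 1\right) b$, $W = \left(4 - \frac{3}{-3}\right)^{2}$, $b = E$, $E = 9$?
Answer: $7200$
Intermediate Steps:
$b = 9$
$W = 25$ ($W = \left(4 - -1\right)^{2} = \left(4 + 1\right)^{2} = 5^{2} = 25$)
$j = 288$ ($j = 4 \left(-1 + 5\right) \left(3 - 1\right) 9 = 4 \cdot 4 \cdot 2 \cdot 9 = 4 \cdot 8 \cdot 9 = 32 \cdot 9 = 288$)
$W j = 25 \cdot 288 = 7200$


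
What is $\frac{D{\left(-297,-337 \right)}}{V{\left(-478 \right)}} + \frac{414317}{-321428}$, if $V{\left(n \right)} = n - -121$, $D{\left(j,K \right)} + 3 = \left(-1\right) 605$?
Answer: $\frac{47517055}{114749796} \approx 0.41409$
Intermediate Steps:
$D{\left(j,K \right)} = -608$ ($D{\left(j,K \right)} = -3 - 605 = -608$)
$V{\left(n \right)} = 121 + n$ ($V{\left(n \right)} = n + 121 = 121 + n$)
$\frac{D{\left(-297,-337 \right)}}{V{\left(-478 \right)}} + \frac{414317}{-321428} = - \frac{608}{121 - 478} + \frac{414317}{-321428} = - \frac{608}{-357} + 414317 \left(- \frac{1}{321428}\right) = \left(-608\right) \left(- \frac{1}{357}\right) - \frac{414317}{321428} = \frac{608}{357} - \frac{414317}{321428} = \frac{47517055}{114749796}$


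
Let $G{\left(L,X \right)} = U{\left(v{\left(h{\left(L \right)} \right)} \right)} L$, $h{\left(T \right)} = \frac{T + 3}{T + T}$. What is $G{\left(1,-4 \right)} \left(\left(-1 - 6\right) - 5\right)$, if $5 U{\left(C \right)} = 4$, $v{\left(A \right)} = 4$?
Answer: $- \frac{48}{5} \approx -9.6$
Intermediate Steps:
$h{\left(T \right)} = \frac{3 + T}{2 T}$
$U{\left(C \right)} = \frac{4}{5}$ ($U{\left(C \right)} = \frac{1}{5} \cdot 4 = \frac{4}{5}$)
$G{\left(L,X \right)} = \frac{4 L}{5}$
$G{\left(1,-4 \right)} \left(\left(-1 - 6\right) - 5\right) = \frac{4}{5} \cdot 1 \left(\left(-1 - 6\right) - 5\right) = \frac{4 \left(-7 - 5\right)}{5} = \frac{4}{5} \left(-12\right) = - \frac{48}{5}$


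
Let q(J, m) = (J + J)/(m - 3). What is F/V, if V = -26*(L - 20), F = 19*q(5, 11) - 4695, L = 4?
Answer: -18685/1664 ≈ -11.229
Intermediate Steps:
q(J, m) = 2*J/(-3 + m) (q(J, m) = (2*J)/(-3 + m) = 2*J/(-3 + m))
F = -18685/4 (F = 19*(2*5/(-3 + 11)) - 4695 = 19*(2*5/8) - 4695 = 19*(2*5*(1/8)) - 4695 = 19*(5/4) - 4695 = 95/4 - 4695 = -18685/4 ≈ -4671.3)
V = 416 (V = -26*(4 - 20) = -26*(-16) = 416)
F/V = -18685/4/416 = -18685/4*1/416 = -18685/1664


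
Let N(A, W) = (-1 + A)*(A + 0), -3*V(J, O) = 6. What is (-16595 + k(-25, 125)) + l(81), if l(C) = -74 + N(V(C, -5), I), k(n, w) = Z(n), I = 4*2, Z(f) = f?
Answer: -16688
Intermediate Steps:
V(J, O) = -2 (V(J, O) = -1/3*6 = -2)
I = 8
N(A, W) = A*(-1 + A) (N(A, W) = (-1 + A)*A = A*(-1 + A))
k(n, w) = n
l(C) = -68 (l(C) = -74 - 2*(-1 - 2) = -74 - 2*(-3) = -74 + 6 = -68)
(-16595 + k(-25, 125)) + l(81) = (-16595 - 25) - 68 = -16620 - 68 = -16688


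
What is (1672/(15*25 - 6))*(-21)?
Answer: -11704/123 ≈ -95.154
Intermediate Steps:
(1672/(15*25 - 6))*(-21) = (1672/(375 - 6))*(-21) = (1672/369)*(-21) = -11704/123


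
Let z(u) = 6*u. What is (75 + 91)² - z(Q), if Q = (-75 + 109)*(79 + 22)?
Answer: 6952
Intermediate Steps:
Q = 3434 (Q = 34*101 = 3434)
(75 + 91)² - z(Q) = (75 + 91)² - 6*3434 = 166² - 1*20604 = 27556 - 20604 = 6952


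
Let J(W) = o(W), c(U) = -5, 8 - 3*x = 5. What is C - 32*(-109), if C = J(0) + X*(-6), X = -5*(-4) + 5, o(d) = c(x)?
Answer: 3333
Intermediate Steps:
x = 1 (x = 8/3 - ⅓*5 = 8/3 - 5/3 = 1)
o(d) = -5
J(W) = -5
X = 25 (X = 20 + 5 = 25)
C = -155 (C = -5 + 25*(-6) = -5 - 150 = -155)
C - 32*(-109) = -155 - 32*(-109) = -155 + 3488 = 3333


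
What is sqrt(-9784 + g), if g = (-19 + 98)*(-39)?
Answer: I*sqrt(12865) ≈ 113.42*I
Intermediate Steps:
g = -3081 (g = 79*(-39) = -3081)
sqrt(-9784 + g) = sqrt(-9784 - 3081) = sqrt(-12865) = I*sqrt(12865)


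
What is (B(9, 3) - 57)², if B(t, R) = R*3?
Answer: 2304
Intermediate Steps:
B(t, R) = 3*R
(B(9, 3) - 57)² = (3*3 - 57)² = (9 - 57)² = (-48)² = 2304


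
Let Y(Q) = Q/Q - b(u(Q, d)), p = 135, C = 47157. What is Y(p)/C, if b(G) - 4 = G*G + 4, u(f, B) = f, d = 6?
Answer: -18232/47157 ≈ -0.38662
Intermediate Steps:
b(G) = 8 + G**2 (b(G) = 4 + (G*G + 4) = 4 + (G**2 + 4) = 4 + (4 + G**2) = 8 + G**2)
Y(Q) = -7 - Q**2 (Y(Q) = Q/Q - (8 + Q**2) = 1 + (-8 - Q**2) = -7 - Q**2)
Y(p)/C = (-7 - 1*135**2)/47157 = (-7 - 1*18225)*(1/47157) = (-7 - 18225)*(1/47157) = -18232*1/47157 = -18232/47157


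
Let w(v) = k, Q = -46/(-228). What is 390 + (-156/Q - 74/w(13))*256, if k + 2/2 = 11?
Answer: -22936526/115 ≈ -1.9945e+5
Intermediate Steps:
k = 10 (k = -1 + 11 = 10)
Q = 23/114 (Q = -46*(-1/228) = 23/114 ≈ 0.20175)
w(v) = 10
390 + (-156/Q - 74/w(13))*256 = 390 + (-156/23/114 - 74/10)*256 = 390 + (-156*114/23 - 74*⅒)*256 = 390 + (-17784/23 - 37/5)*256 = 390 - 89771/115*256 = 390 - 22981376/115 = -22936526/115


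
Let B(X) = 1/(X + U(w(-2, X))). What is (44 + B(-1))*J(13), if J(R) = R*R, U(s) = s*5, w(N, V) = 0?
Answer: 7267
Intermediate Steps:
U(s) = 5*s
B(X) = 1/X (B(X) = 1/(X + 5*0) = 1/(X + 0) = 1/X)
J(R) = R**2
(44 + B(-1))*J(13) = (44 + 1/(-1))*13**2 = (44 - 1)*169 = 43*169 = 7267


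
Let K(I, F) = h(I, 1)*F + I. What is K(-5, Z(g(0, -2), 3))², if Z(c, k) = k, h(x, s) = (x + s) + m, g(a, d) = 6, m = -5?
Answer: 1024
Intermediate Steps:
h(x, s) = -5 + s + x (h(x, s) = (x + s) - 5 = (s + x) - 5 = -5 + s + x)
K(I, F) = I + F*(-4 + I) (K(I, F) = (-5 + 1 + I)*F + I = (-4 + I)*F + I = F*(-4 + I) + I = I + F*(-4 + I))
K(-5, Z(g(0, -2), 3))² = (-5 + 3*(-4 - 5))² = (-5 + 3*(-9))² = (-5 - 27)² = (-32)² = 1024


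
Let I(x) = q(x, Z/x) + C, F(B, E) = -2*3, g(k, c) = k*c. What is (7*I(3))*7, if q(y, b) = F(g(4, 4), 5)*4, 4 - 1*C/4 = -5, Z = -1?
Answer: 588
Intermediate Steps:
C = 36 (C = 16 - 4*(-5) = 16 + 20 = 36)
g(k, c) = c*k
F(B, E) = -6
q(y, b) = -24 (q(y, b) = -6*4 = -24)
I(x) = 12 (I(x) = -24 + 36 = 12)
(7*I(3))*7 = (7*12)*7 = 84*7 = 588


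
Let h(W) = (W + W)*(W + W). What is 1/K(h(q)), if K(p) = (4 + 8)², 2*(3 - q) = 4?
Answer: 1/144 ≈ 0.0069444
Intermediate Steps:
q = 1 (q = 3 - ½*4 = 3 - 2 = 1)
h(W) = 4*W² (h(W) = (2*W)*(2*W) = 4*W²)
K(p) = 144 (K(p) = 12² = 144)
1/K(h(q)) = 1/144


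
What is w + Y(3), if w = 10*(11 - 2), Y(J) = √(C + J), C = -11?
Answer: 90 + 2*I*√2 ≈ 90.0 + 2.8284*I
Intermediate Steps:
Y(J) = √(-11 + J)
w = 90 (w = 10*9 = 90)
w + Y(3) = 90 + √(-11 + 3) = 90 + √(-8) = 90 + 2*I*√2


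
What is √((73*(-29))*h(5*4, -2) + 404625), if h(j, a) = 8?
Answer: √387689 ≈ 622.65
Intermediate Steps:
√((73*(-29))*h(5*4, -2) + 404625) = √((73*(-29))*8 + 404625) = √(-2117*8 + 404625) = √(-16936 + 404625) = √387689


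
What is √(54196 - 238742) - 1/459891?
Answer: -1/459891 + I*√184546 ≈ -2.1744e-6 + 429.59*I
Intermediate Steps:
√(54196 - 238742) - 1/459891 = √(-184546) - 1*1/459891 = I*√184546 - 1/459891 = -1/459891 + I*√184546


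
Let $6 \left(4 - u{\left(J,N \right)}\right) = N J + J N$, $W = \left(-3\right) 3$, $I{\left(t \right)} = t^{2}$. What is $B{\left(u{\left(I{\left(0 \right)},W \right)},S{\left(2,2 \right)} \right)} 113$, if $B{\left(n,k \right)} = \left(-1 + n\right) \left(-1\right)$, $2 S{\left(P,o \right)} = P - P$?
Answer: $-339$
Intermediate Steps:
$S{\left(P,o \right)} = 0$ ($S{\left(P,o \right)} = \frac{P - P}{2} = \frac{1}{2} \cdot 0 = 0$)
$W = -9$
$u{\left(J,N \right)} = 4 - \frac{J N}{3}$ ($u{\left(J,N \right)} = 4 - \frac{N J + J N}{6} = 4 - \frac{J N + J N}{6} = 4 - \frac{2 J N}{6} = 4 - \frac{J N}{3}$)
$B{\left(n,k \right)} = 1 - n$
$B{\left(u{\left(I{\left(0 \right)},W \right)},S{\left(2,2 \right)} \right)} 113 = \left(1 - \left(4 - \frac{1}{3} \cdot 0^{2} \left(-9\right)\right)\right) 113 = \left(1 - \left(4 - 0 \left(-9\right)\right)\right) 113 = \left(1 - \left(4 + 0\right)\right) 113 = \left(1 - 4\right) 113 = \left(-3\right) 113 = -339$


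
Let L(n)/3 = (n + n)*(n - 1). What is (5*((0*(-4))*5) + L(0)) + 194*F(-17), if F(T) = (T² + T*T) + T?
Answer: 108834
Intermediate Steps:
F(T) = T + 2*T² (F(T) = (T² + T²) + T = 2*T² + T = T + 2*T²)
L(n) = 6*n*(-1 + n) (L(n) = 3*((n + n)*(n - 1)) = 3*((2*n)*(-1 + n)) = 3*(2*n*(-1 + n)) = 6*n*(-1 + n))
(5*((0*(-4))*5) + L(0)) + 194*F(-17) = (5*((0*(-4))*5) + 6*0*(-1 + 0)) + 194*(-17*(1 + 2*(-17))) = (5*(0*5) + 6*0*(-1)) + 194*(-17*(1 - 34)) = (5*0 + 0) + 194*(-17*(-33)) = (0 + 0) + 194*561 = 0 + 108834 = 108834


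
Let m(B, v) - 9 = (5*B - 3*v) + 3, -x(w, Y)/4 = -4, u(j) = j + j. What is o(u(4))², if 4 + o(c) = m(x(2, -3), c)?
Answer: 4096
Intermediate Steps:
u(j) = 2*j
x(w, Y) = 16 (x(w, Y) = -4*(-4) = 16)
m(B, v) = 12 - 3*v + 5*B (m(B, v) = 9 + ((5*B - 3*v) + 3) = 9 + ((-3*v + 5*B) + 3) = 9 + (3 - 3*v + 5*B) = 12 - 3*v + 5*B)
o(c) = 88 - 3*c (o(c) = -4 + (12 - 3*c + 5*16) = -4 + (12 - 3*c + 80) = -4 + (92 - 3*c) = 88 - 3*c)
o(u(4))² = (88 - 6*4)² = (88 - 3*8)² = (88 - 24)² = 64² = 4096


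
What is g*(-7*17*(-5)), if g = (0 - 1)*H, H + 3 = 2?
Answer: 595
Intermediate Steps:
H = -1 (H = -3 + 2 = -1)
g = 1 (g = (0 - 1)*(-1) = -1*(-1) = 1)
g*(-7*17*(-5)) = 1*(-7*17*(-5)) = 1*(-119*(-5)) = 1*595 = 595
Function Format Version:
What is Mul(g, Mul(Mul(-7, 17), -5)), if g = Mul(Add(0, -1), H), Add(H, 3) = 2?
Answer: 595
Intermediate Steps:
H = -1 (H = Add(-3, 2) = -1)
g = 1 (g = Mul(Add(0, -1), -1) = Mul(-1, -1) = 1)
Mul(g, Mul(Mul(-7, 17), -5)) = Mul(1, Mul(Mul(-7, 17), -5)) = Mul(1, Mul(-119, -5)) = Mul(1, 595) = 595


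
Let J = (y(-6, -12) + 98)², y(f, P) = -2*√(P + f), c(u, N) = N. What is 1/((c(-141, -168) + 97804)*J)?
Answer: I/(390544*(294*√2 + 2383*I)) ≈ 1.0428e-9 + 1.8194e-10*I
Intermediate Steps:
J = (98 - 6*I*√2)² (J = (-2*√(-12 - 6) + 98)² = (-6*I*√2 + 98)² = (98 - 6*I*√2)² ≈ 9532.0 - 1663.1*I)
1/((c(-141, -168) + 97804)*J) = 1/((-168 + 97804)*(9532 - 1176*I*√2)) = 1/(97636*(9532 - 1176*I*√2))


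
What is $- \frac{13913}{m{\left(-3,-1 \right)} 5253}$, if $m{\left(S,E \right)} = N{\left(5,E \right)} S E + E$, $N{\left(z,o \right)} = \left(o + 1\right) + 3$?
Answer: $- \frac{13913}{42024} \approx -0.33107$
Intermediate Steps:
$N{\left(z,o \right)} = 4 + o$ ($N{\left(z,o \right)} = \left(1 + o\right) + 3 = 4 + o$)
$m{\left(S,E \right)} = E + E S \left(4 + E\right)$ ($m{\left(S,E \right)} = \left(4 + E\right) S E + E = S \left(4 + E\right) E + E = E S \left(4 + E\right) + E = E + E S \left(4 + E\right)$)
$- \frac{13913}{m{\left(-3,-1 \right)} 5253} = - \frac{13913}{- (1 - 3 \left(4 - 1\right)) 5253} = - \frac{13913}{- (1 - 9) 5253} = - \frac{13913}{\left(-1\right) \left(-8\right) 5253} = - \frac{13913}{8 \cdot 5253} = - \frac{13913}{42024}$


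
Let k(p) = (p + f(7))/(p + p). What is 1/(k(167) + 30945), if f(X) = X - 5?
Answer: 334/10335799 ≈ 3.2315e-5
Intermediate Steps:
f(X) = -5 + X
k(p) = (2 + p)/(2*p) (k(p) = (p + (-5 + 7))/(p + p) = (p + 2)/((2*p)) = (2 + p)*(1/(2*p)) = (2 + p)/(2*p))
1/(k(167) + 30945) = 1/((½)*(2 + 167)/167 + 30945) = 1/((½)*(1/167)*169 + 30945) = 1/(169/334 + 30945) = 1/(10335799/334) = 334/10335799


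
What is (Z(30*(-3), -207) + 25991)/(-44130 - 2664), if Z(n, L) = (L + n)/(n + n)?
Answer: -519853/935880 ≈ -0.55547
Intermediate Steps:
Z(n, L) = (L + n)/(2*n) (Z(n, L) = (L + n)/((2*n)) = (L + n)*(1/(2*n)) = (L + n)/(2*n))
(Z(30*(-3), -207) + 25991)/(-44130 - 2664) = ((-207 + 30*(-3))/(2*((30*(-3)))) + 25991)/(-44130 - 2664) = ((1/2)*(-207 - 90)/(-90) + 25991)/(-46794) = ((1/2)*(-1/90)*(-297) + 25991)*(-1/46794) = (33/20 + 25991)*(-1/46794) = (519853/20)*(-1/46794) = -519853/935880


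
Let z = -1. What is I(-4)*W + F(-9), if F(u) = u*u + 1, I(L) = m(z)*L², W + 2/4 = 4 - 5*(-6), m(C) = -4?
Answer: -2062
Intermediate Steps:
W = 67/2 (W = -½ + (4 - 5*(-6)) = -½ + (4 + 30) = -½ + 34 = 67/2 ≈ 33.500)
I(L) = -4*L²
F(u) = 1 + u² (F(u) = u² + 1 = 1 + u²)
I(-4)*W + F(-9) = -4*(-4)²*(67/2) + (1 + (-9)²) = -4*16*(67/2) + (1 + 81) = -64*67/2 + 82 = -2144 + 82 = -2062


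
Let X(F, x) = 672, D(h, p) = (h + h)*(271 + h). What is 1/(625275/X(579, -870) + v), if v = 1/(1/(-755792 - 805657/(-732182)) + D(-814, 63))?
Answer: 7826992525819932256/7282771960613038971117 ≈ 0.0010747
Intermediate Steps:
D(h, p) = 2*h*(271 + h) (D(h, p) = (2*h)*(271 + h) = 2*h*(271 + h))
v = 553376492487/489187032863745766 (v = 1/(1/(-755792 - 805657/(-732182)) + 2*(-814)*(271 - 814)) = 1/(1/(-755792 - 805657*(-1/732182)) + 2*(-814)*(-543)) = 1/(1/(-755792 + 805657/732182) + 884004) = 1/(1/(-553376492487/732182) + 884004) = 1/(-732182/553376492487 + 884004) = 1/(489187032863745766/553376492487) = 553376492487/489187032863745766 ≈ 1.1312e-6)
1/(625275/X(579, -870) + v) = 1/(625275/672 + 553376492487/489187032863745766) = 1/(625275*(1/672) + 553376492487/489187032863745766) = 1/(29775/32 + 553376492487/489187032863745766) = 1/(7282771960613038971117/7826992525819932256) = 7826992525819932256/7282771960613038971117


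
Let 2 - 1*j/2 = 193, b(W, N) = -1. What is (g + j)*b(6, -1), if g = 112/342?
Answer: 65266/171 ≈ 381.67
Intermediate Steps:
j = -382 (j = 4 - 2*193 = 4 - 386 = -382)
g = 56/171 (g = 112*(1/342) = 56/171 ≈ 0.32749)
(g + j)*b(6, -1) = (56/171 - 382)*(-1) = -65266/171*(-1) = 65266/171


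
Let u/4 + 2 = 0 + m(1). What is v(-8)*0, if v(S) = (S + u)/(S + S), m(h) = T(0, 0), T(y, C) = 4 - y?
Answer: 0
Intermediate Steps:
m(h) = 4 (m(h) = 4 - 1*0 = 4 + 0 = 4)
u = 8 (u = -8 + 4*(0 + 4) = -8 + 4*4 = -8 + 16 = 8)
v(S) = (8 + S)/(2*S) (v(S) = (S + 8)/(S + S) = (8 + S)/((2*S)) = (8 + S)*(1/(2*S)) = (8 + S)/(2*S))
v(-8)*0 = ((½)*(8 - 8)/(-8))*0 = ((½)*(-⅛)*0)*0 = 0*0 = 0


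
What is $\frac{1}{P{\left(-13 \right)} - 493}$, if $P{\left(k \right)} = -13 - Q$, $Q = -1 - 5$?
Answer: $- \frac{1}{500} \approx -0.002$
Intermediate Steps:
$Q = -6$
$P{\left(k \right)} = -7$ ($P{\left(k \right)} = -13 - -6 = -13 + 6 = -7$)
$\frac{1}{P{\left(-13 \right)} - 493} = \frac{1}{-7 - 493} = \frac{1}{-500} = - \frac{1}{500}$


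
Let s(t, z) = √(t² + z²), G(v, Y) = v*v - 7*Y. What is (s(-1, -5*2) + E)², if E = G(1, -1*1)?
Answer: (8 + √101)² ≈ 325.80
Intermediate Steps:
G(v, Y) = v² - 7*Y
E = 8 (E = 1² - (-7) = 1 - 7*(-1) = 1 + 7 = 8)
(s(-1, -5*2) + E)² = (√((-1)² + (-5*2)²) + 8)² = (√(1 + (-10)²) + 8)² = (√(1 + 100) + 8)² = (√101 + 8)² = (8 + √101)²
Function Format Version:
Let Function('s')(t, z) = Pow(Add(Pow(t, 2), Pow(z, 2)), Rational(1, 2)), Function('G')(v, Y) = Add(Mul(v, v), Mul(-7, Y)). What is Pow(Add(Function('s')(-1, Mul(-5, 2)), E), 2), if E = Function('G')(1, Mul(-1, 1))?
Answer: Pow(Add(8, Pow(101, Rational(1, 2))), 2) ≈ 325.80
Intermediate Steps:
Function('G')(v, Y) = Add(Pow(v, 2), Mul(-7, Y))
E = 8 (E = Add(Pow(1, 2), Mul(-7, Mul(-1, 1))) = Add(1, Mul(-7, -1)) = Add(1, 7) = 8)
Pow(Add(Function('s')(-1, Mul(-5, 2)), E), 2) = Pow(Add(Pow(Add(Pow(-1, 2), Pow(Mul(-5, 2), 2)), Rational(1, 2)), 8), 2) = Pow(Add(Pow(Add(1, Pow(-10, 2)), Rational(1, 2)), 8), 2) = Pow(Add(Pow(Add(1, 100), Rational(1, 2)), 8), 2) = Pow(Add(Pow(101, Rational(1, 2)), 8), 2) = Pow(Add(8, Pow(101, Rational(1, 2))), 2)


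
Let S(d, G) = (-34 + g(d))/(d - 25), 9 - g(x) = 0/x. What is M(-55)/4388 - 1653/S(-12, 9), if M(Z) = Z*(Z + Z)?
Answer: -134111609/54850 ≈ -2445.1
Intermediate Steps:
M(Z) = 2*Z**2 (M(Z) = Z*(2*Z) = 2*Z**2)
g(x) = 9 (g(x) = 9 - 0/x = 9 - 1*0 = 9 + 0 = 9)
S(d, G) = -25/(-25 + d) (S(d, G) = (-34 + 9)/(d - 25) = -25/(-25 + d))
M(-55)/4388 - 1653/S(-12, 9) = (2*(-55)**2)/4388 - 1653/((-25/(-25 - 12))) = (2*3025)*(1/4388) - 1653/((-25/(-37))) = 6050*(1/4388) - 1653/((-25*(-1/37))) = 3025/2194 - 1653/25/37 = 3025/2194 - 1653*37/25 = 3025/2194 - 61161/25 = -134111609/54850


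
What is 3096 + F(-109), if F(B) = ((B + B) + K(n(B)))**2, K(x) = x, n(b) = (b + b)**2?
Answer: 2237860732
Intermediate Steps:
n(b) = 4*b**2 (n(b) = (2*b)**2 = 4*b**2)
F(B) = (2*B + 4*B**2)**2 (F(B) = ((B + B) + 4*B**2)**2 = (2*B + 4*B**2)**2)
3096 + F(-109) = 3096 + 4*(-109)**2*(1 + 2*(-109))**2 = 3096 + 4*11881*(1 - 218)**2 = 3096 + 4*11881*(-217)**2 = 3096 + 4*11881*47089 = 3096 + 2237857636 = 2237860732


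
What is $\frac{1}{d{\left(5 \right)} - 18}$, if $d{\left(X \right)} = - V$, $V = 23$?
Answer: $- \frac{1}{41} \approx -0.02439$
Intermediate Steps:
$d{\left(X \right)} = -23$ ($d{\left(X \right)} = \left(-1\right) 23 = -23$)
$\frac{1}{d{\left(5 \right)} - 18} = \frac{1}{-23 - 18} = \frac{1}{-41} = - \frac{1}{41}$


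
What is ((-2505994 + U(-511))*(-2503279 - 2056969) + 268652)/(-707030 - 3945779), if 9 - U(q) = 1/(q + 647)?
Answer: -194274527569875/79097753 ≈ -2.4561e+6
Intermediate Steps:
U(q) = 9 - 1/(647 + q) (U(q) = 9 - 1/(q + 647) = 9 - 1/(647 + q))
((-2505994 + U(-511))*(-2503279 - 2056969) + 268652)/(-707030 - 3945779) = ((-2505994 + (5822 + 9*(-511))/(647 - 511))*(-2503279 - 2056969) + 268652)/(-707030 - 3945779) = ((-2505994 + (5822 - 4599)/136)*(-4560248) + 268652)/(-4652809) = ((-2505994 + (1/136)*1223)*(-4560248) + 268652)*(-1/4652809) = ((-2505994 + 1223/136)*(-4560248) + 268652)*(-1/4652809) = (-340813961/136*(-4560248) + 268652)*(-1/4652809) = (194274523002791/17 + 268652)*(-1/4652809) = (194274527569875/17)*(-1/4652809) = -194274527569875/79097753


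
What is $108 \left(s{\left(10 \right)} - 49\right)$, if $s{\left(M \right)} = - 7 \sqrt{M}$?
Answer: $-5292 - 756 \sqrt{10} \approx -7682.7$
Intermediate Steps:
$108 \left(s{\left(10 \right)} - 49\right) = 108 \left(- 7 \sqrt{10} - 49\right) = 108 \left(-49 - 7 \sqrt{10}\right) = -5292 - 756 \sqrt{10}$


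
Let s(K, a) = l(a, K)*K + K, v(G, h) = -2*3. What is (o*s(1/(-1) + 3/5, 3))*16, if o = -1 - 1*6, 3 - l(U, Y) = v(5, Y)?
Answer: 448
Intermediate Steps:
v(G, h) = -6
l(U, Y) = 9 (l(U, Y) = 3 - 1*(-6) = 3 + 6 = 9)
o = -7 (o = -1 - 6 = -7)
s(K, a) = 10*K (s(K, a) = 9*K + K = 10*K)
(o*s(1/(-1) + 3/5, 3))*16 = -70*(1/(-1) + 3/5)*16 = -70*(1*(-1) + 3*(⅕))*16 = -70*(-1 + ⅗)*16 = -70*(-2)/5*16 = -7*(-4)*16 = 28*16 = 448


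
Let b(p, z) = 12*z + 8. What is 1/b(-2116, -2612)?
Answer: -1/31336 ≈ -3.1912e-5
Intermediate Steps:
b(p, z) = 8 + 12*z
1/b(-2116, -2612) = 1/(8 + 12*(-2612)) = 1/(8 - 31344) = 1/(-31336) = -1/31336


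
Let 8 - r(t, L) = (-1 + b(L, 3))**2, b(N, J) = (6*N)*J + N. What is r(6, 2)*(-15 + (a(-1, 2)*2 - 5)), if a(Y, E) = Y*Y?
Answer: 24498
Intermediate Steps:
a(Y, E) = Y**2
b(N, J) = N + 6*J*N (b(N, J) = 6*J*N + N = N + 6*J*N)
r(t, L) = 8 - (-1 + 19*L)**2 (r(t, L) = 8 - (-1 + L*(1 + 6*3))**2 = 8 - (-1 + L*(1 + 18))**2 = 8 - (-1 + L*19)**2 = 8 - (-1 + 19*L)**2)
r(6, 2)*(-15 + (a(-1, 2)*2 - 5)) = (8 - (-1 + 19*2)**2)*(-15 + ((-1)**2*2 - 5)) = (8 - (-1 + 38)**2)*(-15 + (1*2 - 5)) = (8 - 1*37**2)*(-15 + (2 - 5)) = (8 - 1*1369)*(-15 - 3) = (8 - 1369)*(-18) = -1361*(-18) = 24498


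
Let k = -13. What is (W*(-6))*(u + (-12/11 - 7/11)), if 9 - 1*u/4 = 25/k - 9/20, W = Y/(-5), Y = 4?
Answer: 751008/3575 ≈ 210.07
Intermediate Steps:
W = -4/5 (W = 4/(-5) = 4*(-1/5) = -4/5 ≈ -0.80000)
u = 2957/65 (u = 36 - 4*(25/(-13) - 9/20) = 36 - 4*(25*(-1/13) - 9*1/20) = 36 - 4*(-25/13 - 9/20) = 36 - 4*(-617/260) = 36 + 617/65 = 2957/65 ≈ 45.492)
(W*(-6))*(u + (-12/11 - 7/11)) = (-4/5*(-6))*(2957/65 + (-12/11 - 7/11)) = 24*(2957/65 + (-12*1/11 - 7*1/11))/5 = 24*(2957/65 + (-12/11 - 7/11))/5 = 24*(2957/65 - 19/11)/5 = (24/5)*(31292/715) = 751008/3575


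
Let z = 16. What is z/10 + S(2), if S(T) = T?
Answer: 18/5 ≈ 3.6000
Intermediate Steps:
z/10 + S(2) = 16/10 + 2 = (1/10)*16 + 2 = 8/5 + 2 = 18/5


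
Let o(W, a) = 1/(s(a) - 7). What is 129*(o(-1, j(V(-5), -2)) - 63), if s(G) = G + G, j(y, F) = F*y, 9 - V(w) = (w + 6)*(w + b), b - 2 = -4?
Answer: -577146/71 ≈ -8128.8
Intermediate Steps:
b = -2 (b = 2 - 4 = -2)
V(w) = 9 - (-2 + w)*(6 + w) (V(w) = 9 - (w + 6)*(w - 2) = 9 - (6 + w)*(-2 + w) = 9 - (-2 + w)*(6 + w))
s(G) = 2*G
o(W, a) = 1/(-7 + 2*a) (o(W, a) = 1/(2*a - 7) = 1/(-7 + 2*a))
129*(o(-1, j(V(-5), -2)) - 63) = 129*(1/(-7 + 2*(-2*(21 - 1*(-5)**2 - 4*(-5)))) - 63) = 129*(1/(-7 + 2*(-2*(21 - 1*25 + 20))) - 63) = 129*(1/(-7 + 2*(-2*(21 - 25 + 20))) - 63) = 129*(1/(-7 + 2*(-2*16)) - 63) = 129*(1/(-7 + 2*(-32)) - 63) = 129*(1/(-7 - 64) - 63) = 129*(1/(-71) - 63) = 129*(-1/71 - 63) = 129*(-4474/71) = -577146/71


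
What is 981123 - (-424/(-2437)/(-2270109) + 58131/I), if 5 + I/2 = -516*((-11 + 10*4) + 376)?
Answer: 2268667602646256007433/2312316886925010 ≈ 9.8112e+5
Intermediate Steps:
I = -417970 (I = -10 + 2*(-516*((-11 + 10*4) + 376)) = -10 + 2*(-516*((-11 + 40) + 376)) = -10 + 2*(-516*(29 + 376)) = -10 + 2*(-516*405) = -10 + 2*(-208980) = -10 - 417960 = -417970)
981123 - (-424/(-2437)/(-2270109) + 58131/I) = 981123 - (-424/(-2437)/(-2270109) + 58131/(-417970)) = 981123 - (-424*(-1/2437)*(-1/2270109) + 58131*(-1/417970)) = 981123 - ((424/2437)*(-1/2270109) - 58131/417970) = 981123 - (-424/5532255633 - 58131/417970) = 981123 - 1*(-321595729421203/2312316886925010) = 981123 + 321595729421203/2312316886925010 = 2268667602646256007433/2312316886925010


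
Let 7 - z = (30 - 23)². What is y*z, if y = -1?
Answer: 42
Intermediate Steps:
z = -42 (z = 7 - (30 - 23)² = 7 - 1*7² = 7 - 1*49 = 7 - 49 = -42)
y*z = -1*(-42) = 42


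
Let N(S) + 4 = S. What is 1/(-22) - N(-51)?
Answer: 1209/22 ≈ 54.955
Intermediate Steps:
N(S) = -4 + S
1/(-22) - N(-51) = 1/(-22) - (-4 - 51) = -1/22 - 1*(-55) = -1/22 + 55 = 1209/22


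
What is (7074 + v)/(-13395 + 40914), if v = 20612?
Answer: 27686/27519 ≈ 1.0061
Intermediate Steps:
(7074 + v)/(-13395 + 40914) = (7074 + 20612)/(-13395 + 40914) = 27686/27519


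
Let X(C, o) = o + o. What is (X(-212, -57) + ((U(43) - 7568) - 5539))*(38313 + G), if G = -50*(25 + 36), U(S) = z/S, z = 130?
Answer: -20042537099/43 ≈ -4.6611e+8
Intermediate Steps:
X(C, o) = 2*o
U(S) = 130/S
G = -3050 (G = -50*61 = -3050)
(X(-212, -57) + ((U(43) - 7568) - 5539))*(38313 + G) = (2*(-57) + ((130/43 - 7568) - 5539))*(38313 - 3050) = (-114 + ((130*(1/43) - 7568) - 5539))*35263 = (-114 + ((130/43 - 7568) - 5539))*35263 = (-114 + (-325294/43 - 5539))*35263 = (-114 - 563471/43)*35263 = -568373/43*35263 = -20042537099/43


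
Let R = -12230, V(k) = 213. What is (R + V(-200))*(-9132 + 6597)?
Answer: 30463095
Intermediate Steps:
(R + V(-200))*(-9132 + 6597) = (-12230 + 213)*(-9132 + 6597) = -12017*(-2535) = 30463095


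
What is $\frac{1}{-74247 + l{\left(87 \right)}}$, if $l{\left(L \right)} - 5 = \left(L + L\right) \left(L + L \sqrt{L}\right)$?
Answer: $\frac{14776}{4110888503} + \frac{7569 \sqrt{87}}{8221777006} \approx 1.2181 \cdot 10^{-5}$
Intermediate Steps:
$l{\left(L \right)} = 5 + 2 L \left(L + L^{\frac{3}{2}}\right)$ ($l{\left(L \right)} = 5 + \left(L + L\right) \left(L + L \sqrt{L}\right) = 5 + 2 L \left(L + L^{\frac{3}{2}}\right)$)
$\frac{1}{-74247 + l{\left(87 \right)}} = \frac{1}{-74247 + \left(5 + 2 \cdot 87^{2} + 2 \cdot 87^{\frac{5}{2}}\right)} = \frac{1}{-74247 + \left(5 + 2 \cdot 7569 + 2 \cdot 7569 \sqrt{87}\right)} = \frac{1}{-74247 + \left(5 + 15138 + 15138 \sqrt{87}\right)} = \frac{1}{-74247 + \left(15143 + 15138 \sqrt{87}\right)} = \frac{1}{-59104 + 15138 \sqrt{87}}$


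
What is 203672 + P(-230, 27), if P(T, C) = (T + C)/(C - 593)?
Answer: 115278555/566 ≈ 2.0367e+5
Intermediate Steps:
P(T, C) = (C + T)/(-593 + C)
203672 + P(-230, 27) = 203672 + (27 - 230)/(-593 + 27) = 203672 - 203/(-566) = 203672 - 1/566*(-203) = 203672 + 203/566 = 115278555/566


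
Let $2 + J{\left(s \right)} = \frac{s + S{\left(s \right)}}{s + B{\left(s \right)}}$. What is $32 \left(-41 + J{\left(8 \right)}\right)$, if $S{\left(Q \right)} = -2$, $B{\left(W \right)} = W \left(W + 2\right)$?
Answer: $- \frac{15112}{11} \approx -1373.8$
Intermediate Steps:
$B{\left(W \right)} = W \left(2 + W\right)$
$J{\left(s \right)} = -2 + \frac{-2 + s}{s + s \left(2 + s\right)}$ ($J{\left(s \right)} = -2 + \frac{s - 2}{s + s \left(2 + s\right)} = -2 + \frac{-2 + s}{s + s \left(2 + s\right)}$)
$32 \left(-41 + J{\left(8 \right)}\right) = 32 \left(-41 + \frac{-2 - 8 - 16 \left(2 + 8\right)}{8 \left(3 + 8\right)}\right) = 32 \left(-41 + \frac{-2 - 8 - 16 \cdot 10}{8 \cdot 11}\right) = 32 \left(-41 + \frac{1}{8} \cdot \frac{1}{11} \left(-2 - 8 - 160\right)\right) = 32 \left(-41 + \frac{1}{8} \cdot \frac{1}{11} \left(-170\right)\right) = 32 \left(-41 - \frac{85}{44}\right) = 32 \left(- \frac{1889}{44}\right) = - \frac{15112}{11}$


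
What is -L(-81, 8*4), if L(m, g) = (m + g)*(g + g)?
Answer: 3136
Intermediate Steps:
L(m, g) = 2*g*(g + m) (L(m, g) = (g + m)*(2*g) = 2*g*(g + m))
-L(-81, 8*4) = -2*8*4*(8*4 - 81) = -2*32*(32 - 81) = -2*32*(-49) = -1*(-3136) = 3136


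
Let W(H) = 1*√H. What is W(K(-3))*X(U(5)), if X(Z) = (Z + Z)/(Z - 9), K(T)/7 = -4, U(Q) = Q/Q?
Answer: -I*√7/2 ≈ -1.3229*I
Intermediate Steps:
U(Q) = 1
K(T) = -28 (K(T) = 7*(-4) = -28)
W(H) = √H
X(Z) = 2*Z/(-9 + Z) (X(Z) = (2*Z)/(-9 + Z) = 2*Z/(-9 + Z))
W(K(-3))*X(U(5)) = √(-28)*(2*1/(-9 + 1)) = (2*I*√7)*(2*1/(-8)) = (2*I*√7)*(2*1*(-⅛)) = (2*I*√7)*(-¼) = -I*√7/2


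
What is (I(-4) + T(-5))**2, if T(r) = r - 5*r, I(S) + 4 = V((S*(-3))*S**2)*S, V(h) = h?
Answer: 565504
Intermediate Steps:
I(S) = -4 - 3*S**4 (I(S) = -4 + ((S*(-3))*S**2)*S = -4 + ((-3*S)*S**2)*S = -4 + (-3*S**3)*S = -4 - 3*S**4)
T(r) = -4*r
(I(-4) + T(-5))**2 = ((-4 - 3*(-4)**4) - 4*(-5))**2 = ((-4 - 3*256) + 20)**2 = ((-4 - 768) + 20)**2 = (-772 + 20)**2 = (-752)**2 = 565504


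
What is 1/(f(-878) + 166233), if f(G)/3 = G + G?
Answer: 1/160965 ≈ 6.2125e-6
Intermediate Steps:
f(G) = 6*G (f(G) = 3*(G + G) = 3*(2*G) = 6*G)
1/(f(-878) + 166233) = 1/(6*(-878) + 166233) = 1/(-5268 + 166233) = 1/160965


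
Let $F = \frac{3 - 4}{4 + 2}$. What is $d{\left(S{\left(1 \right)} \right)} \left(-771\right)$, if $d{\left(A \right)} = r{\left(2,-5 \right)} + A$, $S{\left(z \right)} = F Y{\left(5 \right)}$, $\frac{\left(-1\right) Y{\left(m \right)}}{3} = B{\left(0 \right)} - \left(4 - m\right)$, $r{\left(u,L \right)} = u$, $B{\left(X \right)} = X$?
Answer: $- \frac{3855}{2} \approx -1927.5$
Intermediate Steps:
$F = - \frac{1}{6} \approx -0.16667$
$Y{\left(m \right)} = 12 - 3 m$ ($Y{\left(m \right)} = - 3 \left(0 - \left(4 - m\right)\right) = - 3 \left(0 + \left(-4 + m\right)\right) = - 3 \left(-4 + m\right) = 12 - 3 m$)
$S{\left(z \right)} = \frac{1}{2}$ ($S{\left(z \right)} = - \frac{12 - 15}{6} = \left(- \frac{1}{6}\right) \left(-3\right) = \frac{1}{2}$)
$d{\left(A \right)} = 2 + A$
$d{\left(S{\left(1 \right)} \right)} \left(-771\right) = \left(2 + \frac{1}{2}\right) \left(-771\right) = \frac{5}{2} \left(-771\right) = - \frac{3855}{2}$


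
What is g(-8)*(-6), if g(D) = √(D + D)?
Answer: -24*I ≈ -24.0*I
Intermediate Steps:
g(D) = √2*√D (g(D) = √(2*D) = √2*√D)
g(-8)*(-6) = (√2*√(-8))*(-6) = (√2*(2*I*√2))*(-6) = (4*I)*(-6) = -24*I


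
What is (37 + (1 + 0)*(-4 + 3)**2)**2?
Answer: 1444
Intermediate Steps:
(37 + (1 + 0)*(-4 + 3)**2)**2 = (37 + 1*(-1)**2)**2 = (37 + 1*1)**2 = (37 + 1)**2 = 38**2 = 1444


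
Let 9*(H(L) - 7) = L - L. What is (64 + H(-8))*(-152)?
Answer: -10792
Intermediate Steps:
H(L) = 7 (H(L) = 7 + (L - L)/9 = 7 + (1/9)*0 = 7 + 0 = 7)
(64 + H(-8))*(-152) = (64 + 7)*(-152) = 71*(-152) = -10792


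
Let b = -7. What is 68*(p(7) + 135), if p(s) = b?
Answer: 8704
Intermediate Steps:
p(s) = -7
68*(p(7) + 135) = 68*(-7 + 135) = 68*128 = 8704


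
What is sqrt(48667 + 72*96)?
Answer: sqrt(55579) ≈ 235.75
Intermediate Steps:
sqrt(48667 + 72*96) = sqrt(48667 + 6912) = sqrt(55579)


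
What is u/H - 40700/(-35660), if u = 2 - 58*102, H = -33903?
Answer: 79537267/60449049 ≈ 1.3158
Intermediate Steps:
u = -5914 (u = 2 - 5916 = -5914)
u/H - 40700/(-35660) = -5914/(-33903) - 40700/(-35660) = -5914*(-1/33903) - 40700*(-1/35660) = 5914/33903 + 2035/1783 = 79537267/60449049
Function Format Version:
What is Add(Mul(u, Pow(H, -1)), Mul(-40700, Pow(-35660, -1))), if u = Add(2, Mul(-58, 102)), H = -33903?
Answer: Rational(79537267, 60449049) ≈ 1.3158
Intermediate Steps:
u = -5914 (u = Add(2, -5916) = -5914)
Add(Mul(u, Pow(H, -1)), Mul(-40700, Pow(-35660, -1))) = Add(Mul(-5914, Pow(-33903, -1)), Mul(-40700, Pow(-35660, -1))) = Add(Mul(-5914, Rational(-1, 33903)), Mul(-40700, Rational(-1, 35660))) = Add(Rational(5914, 33903), Rational(2035, 1783)) = Rational(79537267, 60449049)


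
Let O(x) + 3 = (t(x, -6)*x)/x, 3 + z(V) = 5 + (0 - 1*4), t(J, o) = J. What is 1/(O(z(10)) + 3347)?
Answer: 1/3342 ≈ 0.00029922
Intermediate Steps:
z(V) = -2 (z(V) = -3 + (5 + (0 - 1*4)) = -3 + (5 + (0 - 4)) = -3 + (5 - 4) = -3 + 1 = -2)
O(x) = -3 + x (O(x) = -3 + (x*x)/x = -3 + x²/x = -3 + x)
1/(O(z(10)) + 3347) = 1/((-3 - 2) + 3347) = 1/(-5 + 3347) = 1/3342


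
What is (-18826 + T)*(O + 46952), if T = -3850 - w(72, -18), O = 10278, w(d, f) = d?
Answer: -1301868040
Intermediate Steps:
T = -3922 (T = -3850 - 1*72 = -3850 - 72 = -3922)
(-18826 + T)*(O + 46952) = (-18826 - 3922)*(10278 + 46952) = -22748*57230 = -1301868040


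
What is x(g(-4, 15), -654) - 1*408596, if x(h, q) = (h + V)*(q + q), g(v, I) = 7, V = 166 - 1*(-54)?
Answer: -705512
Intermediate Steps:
V = 220 (V = 166 + 54 = 220)
x(h, q) = 2*q*(220 + h) (x(h, q) = (h + 220)*(q + q) = (220 + h)*(2*q) = 2*q*(220 + h))
x(g(-4, 15), -654) - 1*408596 = 2*(-654)*(220 + 7) - 1*408596 = 2*(-654)*227 - 408596 = -296916 - 408596 = -705512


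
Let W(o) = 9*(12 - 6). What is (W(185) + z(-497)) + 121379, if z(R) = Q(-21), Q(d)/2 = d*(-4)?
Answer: 121601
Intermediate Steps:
Q(d) = -8*d (Q(d) = 2*(d*(-4)) = 2*(-4*d) = -8*d)
z(R) = 168 (z(R) = -8*(-21) = 168)
W(o) = 54 (W(o) = 9*6 = 54)
(W(185) + z(-497)) + 121379 = (54 + 168) + 121379 = 222 + 121379 = 121601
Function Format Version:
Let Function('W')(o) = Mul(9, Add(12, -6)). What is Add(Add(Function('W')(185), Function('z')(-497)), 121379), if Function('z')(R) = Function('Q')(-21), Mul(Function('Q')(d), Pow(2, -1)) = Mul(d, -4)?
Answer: 121601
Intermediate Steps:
Function('Q')(d) = Mul(-8, d) (Function('Q')(d) = Mul(2, Mul(d, -4)) = Mul(2, Mul(-4, d)) = Mul(-8, d))
Function('z')(R) = 168 (Function('z')(R) = Mul(-8, -21) = 168)
Function('W')(o) = 54 (Function('W')(o) = Mul(9, 6) = 54)
Add(Add(Function('W')(185), Function('z')(-497)), 121379) = Add(Add(54, 168), 121379) = Add(222, 121379) = 121601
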